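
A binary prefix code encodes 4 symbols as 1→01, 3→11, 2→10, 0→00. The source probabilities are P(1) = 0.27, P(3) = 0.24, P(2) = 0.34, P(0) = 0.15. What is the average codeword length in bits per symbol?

2 bits/symbol

L̄ = Σ pᵢ·ℓᵢ = 0.27·2 + 0.24·2 + 0.34·2 + 0.15·2 = 2 bits/symbol.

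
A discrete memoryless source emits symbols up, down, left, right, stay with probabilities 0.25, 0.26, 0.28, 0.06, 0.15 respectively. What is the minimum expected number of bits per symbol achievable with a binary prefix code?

2.21 bits/symbol

Repeatedly combine the two least-probable nodes; the expected code length is the sum of the merged weights.
merge 3/50 + 3/20 → 21/100
merge 21/100 + 1/4 → 23/50
merge 13/50 + 7/25 → 27/50
merge 23/50 + 27/50 → 1
L = 21/100 + 23/50 + 27/50 + 1 = 221/100 = 2.21 bits/symbol.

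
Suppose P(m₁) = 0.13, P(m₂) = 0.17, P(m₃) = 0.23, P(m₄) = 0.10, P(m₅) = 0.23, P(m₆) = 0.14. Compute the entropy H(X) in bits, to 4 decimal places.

2.5219 bits

H = −Σ pᵢ log₂ pᵢ.
−0.13·log₂(0.13) = 0.3826
−0.17·log₂(0.17) = 0.4346
−0.23·log₂(0.23) = 0.4877
−0.10·log₂(0.10) = 0.3322
−0.23·log₂(0.23) = 0.4877
−0.14·log₂(0.14) = 0.3971
Sum ≈ 2.5219 → 2.5219 bits.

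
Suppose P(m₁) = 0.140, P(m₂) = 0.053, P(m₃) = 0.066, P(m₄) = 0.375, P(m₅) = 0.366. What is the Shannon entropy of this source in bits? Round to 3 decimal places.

H = −Σ pᵢ log₂ pᵢ.
−0.140·log₂(0.140) = 0.3971
−0.053·log₂(0.053) = 0.2246
−0.066·log₂(0.066) = 0.2588
−0.375·log₂(0.375) = 0.5306
−0.366·log₂(0.366) = 0.5307
Sum ≈ 1.9419 → 1.942 bits.

1.942 bits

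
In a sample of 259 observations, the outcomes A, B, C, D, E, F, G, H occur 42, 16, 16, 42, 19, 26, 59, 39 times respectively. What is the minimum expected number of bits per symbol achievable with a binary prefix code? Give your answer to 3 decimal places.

2.896 bits/symbol

Probabilities are the counts divided by 259.
Repeatedly combine the two least-probable nodes; the expected code length is the sum of the merged weights.
merge 16/259 + 16/259 → 32/259
merge 19/259 + 26/259 → 45/259
merge 32/259 + 39/259 → 71/259
merge 6/37 + 6/37 → 12/37
merge 45/259 + 59/259 → 104/259
merge 71/259 + 12/37 → 155/259
merge 104/259 + 155/259 → 1
L = 32/259 + 45/259 + 71/259 + 12/37 + 104/259 + 155/259 + 1 = 750/259 ≈ 2.896 bits/symbol.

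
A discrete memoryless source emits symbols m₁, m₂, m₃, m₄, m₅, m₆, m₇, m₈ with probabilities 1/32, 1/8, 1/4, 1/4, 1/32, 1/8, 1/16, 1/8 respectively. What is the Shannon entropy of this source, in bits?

Each probability is a power of 1/2, so log₂(1/p) is an integer.
H = Σ p·log₂(1/p) = 1/32·5 + 1/8·3 + 1/4·2 + 1/4·2 + 1/32·5 + 1/8·3 + 1/16·4 + 1/8·3 = 2.6875 bits.

2.6875 bits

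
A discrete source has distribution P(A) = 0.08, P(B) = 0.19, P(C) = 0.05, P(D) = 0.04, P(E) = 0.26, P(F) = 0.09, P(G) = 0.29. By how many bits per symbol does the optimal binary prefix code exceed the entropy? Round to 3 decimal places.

Entropy H = −Σ p log₂ p ≈ 2.4844 bits.
Huffman merges: 1/25+1/20→9/100; 2/25+9/100→17/100; 9/100+17/100→13/50; 19/100+13/50→9/20; 13/50+29/100→11/20; 9/20+11/20→1. L = 63/25 ≈ 2.5200.
L − H = 2.5200 − 2.4844 = 0.036 bits.

0.036 bits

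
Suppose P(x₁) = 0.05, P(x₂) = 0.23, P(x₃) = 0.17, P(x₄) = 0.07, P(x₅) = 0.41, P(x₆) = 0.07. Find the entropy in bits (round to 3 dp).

H = −Σ pᵢ log₂ pᵢ.
−0.05·log₂(0.05) = 0.2161
−0.23·log₂(0.23) = 0.4877
−0.17·log₂(0.17) = 0.4346
−0.07·log₂(0.07) = 0.2686
−0.41·log₂(0.41) = 0.5274
−0.07·log₂(0.07) = 0.2686
Sum ≈ 2.2028 → 2.203 bits.

2.203 bits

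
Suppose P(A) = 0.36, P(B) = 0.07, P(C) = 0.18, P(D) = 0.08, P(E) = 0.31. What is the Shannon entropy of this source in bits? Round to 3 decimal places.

H = −Σ pᵢ log₂ pᵢ.
−0.36·log₂(0.36) = 0.5306
−0.07·log₂(0.07) = 0.2686
−0.18·log₂(0.18) = 0.4453
−0.08·log₂(0.08) = 0.2915
−0.31·log₂(0.31) = 0.5238
Sum ≈ 2.0598 → 2.060 bits.

2.060 bits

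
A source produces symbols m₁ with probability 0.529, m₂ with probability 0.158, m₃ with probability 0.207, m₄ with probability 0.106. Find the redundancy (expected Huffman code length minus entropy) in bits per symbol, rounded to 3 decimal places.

0.015 bits

Entropy H = −Σ p log₂ p ≈ 1.7201 bits.
Huffman merges: 53/500+79/500→33/125; 207/1000+33/125→471/1000; 471/1000+529/1000→1. L = 347/200 ≈ 1.7350.
L − H = 1.7350 − 1.7201 = 0.015 bits.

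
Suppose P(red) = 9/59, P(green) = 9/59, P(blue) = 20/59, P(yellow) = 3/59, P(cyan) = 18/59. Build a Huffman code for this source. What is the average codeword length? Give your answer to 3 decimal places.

2.203 bits/symbol

Repeatedly combine the two least-probable nodes; the expected code length is the sum of the merged weights.
merge 3/59 + 9/59 → 12/59
merge 9/59 + 12/59 → 21/59
merge 18/59 + 20/59 → 38/59
merge 21/59 + 38/59 → 1
L = 12/59 + 21/59 + 38/59 + 1 = 130/59 ≈ 2.203 bits/symbol.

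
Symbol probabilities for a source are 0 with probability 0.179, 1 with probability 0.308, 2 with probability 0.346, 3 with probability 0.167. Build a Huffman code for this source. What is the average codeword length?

Repeatedly combine the two least-probable nodes; the expected code length is the sum of the merged weights.
merge 167/1000 + 179/1000 → 173/500
merge 77/250 + 173/500 → 327/500
merge 173/500 + 327/500 → 1
L = 173/500 + 327/500 + 1 = 2 bits/symbol.

2 bits/symbol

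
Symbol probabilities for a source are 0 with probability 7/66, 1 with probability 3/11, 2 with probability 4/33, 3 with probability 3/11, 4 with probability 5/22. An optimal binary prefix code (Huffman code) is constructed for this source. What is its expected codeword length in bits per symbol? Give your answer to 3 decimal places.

Repeatedly combine the two least-probable nodes; the expected code length is the sum of the merged weights.
merge 7/66 + 4/33 → 5/22
merge 5/22 + 5/22 → 5/11
merge 3/11 + 3/11 → 6/11
merge 5/11 + 6/11 → 1
L = 5/22 + 5/11 + 6/11 + 1 = 49/22 ≈ 2.227 bits/symbol.

2.227 bits/symbol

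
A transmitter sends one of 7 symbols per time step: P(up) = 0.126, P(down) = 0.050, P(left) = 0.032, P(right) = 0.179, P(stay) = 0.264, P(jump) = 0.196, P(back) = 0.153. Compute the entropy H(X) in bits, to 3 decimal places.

H = −Σ pᵢ log₂ pᵢ.
−0.126·log₂(0.126) = 0.3766
−0.050·log₂(0.050) = 0.2161
−0.032·log₂(0.032) = 0.1589
−0.179·log₂(0.179) = 0.4443
−0.264·log₂(0.264) = 0.5072
−0.196·log₂(0.196) = 0.4608
−0.153·log₂(0.153) = 0.4144
Sum ≈ 2.5783 → 2.578 bits.

2.578 bits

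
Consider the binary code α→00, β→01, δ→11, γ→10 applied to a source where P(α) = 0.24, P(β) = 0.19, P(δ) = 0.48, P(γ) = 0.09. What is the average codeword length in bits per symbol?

L̄ = Σ pᵢ·ℓᵢ = 0.24·2 + 0.19·2 + 0.48·2 + 0.09·2 = 2 bits/symbol.

2 bits/symbol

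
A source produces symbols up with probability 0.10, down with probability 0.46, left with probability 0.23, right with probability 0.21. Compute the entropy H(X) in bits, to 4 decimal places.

1.8080 bits

H = −Σ pᵢ log₂ pᵢ.
−0.10·log₂(0.10) = 0.3322
−0.46·log₂(0.46) = 0.5153
−0.23·log₂(0.23) = 0.4877
−0.21·log₂(0.21) = 0.4728
Sum ≈ 1.8080 → 1.8080 bits.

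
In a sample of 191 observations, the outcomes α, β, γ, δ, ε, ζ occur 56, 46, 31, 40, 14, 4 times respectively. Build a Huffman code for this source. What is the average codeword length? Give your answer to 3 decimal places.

2.351 bits/symbol

Probabilities are the counts divided by 191.
Repeatedly combine the two least-probable nodes; the expected code length is the sum of the merged weights.
merge 4/191 + 14/191 → 18/191
merge 18/191 + 31/191 → 49/191
merge 40/191 + 46/191 → 86/191
merge 49/191 + 56/191 → 105/191
merge 86/191 + 105/191 → 1
L = 18/191 + 49/191 + 86/191 + 105/191 + 1 = 449/191 ≈ 2.351 bits/symbol.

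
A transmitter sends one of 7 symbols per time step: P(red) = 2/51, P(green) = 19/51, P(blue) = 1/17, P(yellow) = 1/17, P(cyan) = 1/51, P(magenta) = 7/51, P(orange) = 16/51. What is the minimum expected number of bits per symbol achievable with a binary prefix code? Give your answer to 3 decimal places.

2.294 bits/symbol

Repeatedly combine the two least-probable nodes; the expected code length is the sum of the merged weights.
merge 1/51 + 2/51 → 1/17
merge 1/17 + 1/17 → 2/17
merge 1/17 + 2/17 → 3/17
merge 7/51 + 3/17 → 16/51
merge 16/51 + 16/51 → 32/51
merge 19/51 + 32/51 → 1
L = 1/17 + 2/17 + 3/17 + 16/51 + 32/51 + 1 = 39/17 ≈ 2.294 bits/symbol.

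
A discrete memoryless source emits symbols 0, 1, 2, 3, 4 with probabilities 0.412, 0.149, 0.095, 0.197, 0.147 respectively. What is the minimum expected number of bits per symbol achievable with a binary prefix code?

Repeatedly combine the two least-probable nodes; the expected code length is the sum of the merged weights.
merge 19/200 + 147/1000 → 121/500
merge 149/1000 + 197/1000 → 173/500
merge 121/500 + 173/500 → 147/250
merge 103/250 + 147/250 → 1
L = 121/500 + 173/500 + 147/250 + 1 = 272/125 = 2.176 bits/symbol.

2.176 bits/symbol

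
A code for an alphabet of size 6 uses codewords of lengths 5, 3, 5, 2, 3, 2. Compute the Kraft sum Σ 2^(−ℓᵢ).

With common denominator 2^5 = 32: Σ 2^(−ℓᵢ) = 1/32 + 4/32 + 1/32 + 8/32 + 4/32 + 8/32 = 26/32 = 0.8125.

0.8125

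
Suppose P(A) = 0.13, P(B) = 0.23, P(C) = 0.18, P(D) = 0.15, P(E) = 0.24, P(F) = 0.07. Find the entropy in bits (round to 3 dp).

H = −Σ pᵢ log₂ pᵢ.
−0.13·log₂(0.13) = 0.3826
−0.23·log₂(0.23) = 0.4877
−0.18·log₂(0.18) = 0.4453
−0.15·log₂(0.15) = 0.4105
−0.24·log₂(0.24) = 0.4941
−0.07·log₂(0.07) = 0.2686
Sum ≈ 2.4889 → 2.489 bits.

2.489 bits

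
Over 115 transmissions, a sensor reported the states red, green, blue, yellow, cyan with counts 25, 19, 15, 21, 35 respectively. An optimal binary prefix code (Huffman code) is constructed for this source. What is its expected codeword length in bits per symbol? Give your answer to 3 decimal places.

2.296 bits/symbol

Probabilities are the counts divided by 115.
Repeatedly combine the two least-probable nodes; the expected code length is the sum of the merged weights.
merge 3/23 + 19/115 → 34/115
merge 21/115 + 5/23 → 2/5
merge 34/115 + 7/23 → 3/5
merge 2/5 + 3/5 → 1
L = 34/115 + 2/5 + 3/5 + 1 = 264/115 ≈ 2.296 bits/symbol.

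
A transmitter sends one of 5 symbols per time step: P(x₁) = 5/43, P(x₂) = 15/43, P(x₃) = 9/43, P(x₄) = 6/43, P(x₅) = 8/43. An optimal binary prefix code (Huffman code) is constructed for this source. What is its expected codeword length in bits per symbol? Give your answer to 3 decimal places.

Repeatedly combine the two least-probable nodes; the expected code length is the sum of the merged weights.
merge 5/43 + 6/43 → 11/43
merge 8/43 + 9/43 → 17/43
merge 11/43 + 15/43 → 26/43
merge 17/43 + 26/43 → 1
L = 11/43 + 17/43 + 26/43 + 1 = 97/43 ≈ 2.256 bits/symbol.

2.256 bits/symbol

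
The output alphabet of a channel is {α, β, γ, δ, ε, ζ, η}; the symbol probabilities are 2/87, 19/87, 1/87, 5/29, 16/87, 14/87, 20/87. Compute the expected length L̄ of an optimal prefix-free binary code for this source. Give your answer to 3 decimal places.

Repeatedly combine the two least-probable nodes; the expected code length is the sum of the merged weights.
merge 1/87 + 2/87 → 1/29
merge 1/29 + 14/87 → 17/87
merge 5/29 + 16/87 → 31/87
merge 17/87 + 19/87 → 12/29
merge 20/87 + 31/87 → 17/29
merge 12/29 + 17/29 → 1
L = 1/29 + 17/87 + 31/87 + 12/29 + 17/29 + 1 = 75/29 ≈ 2.586 bits/symbol.

2.586 bits/symbol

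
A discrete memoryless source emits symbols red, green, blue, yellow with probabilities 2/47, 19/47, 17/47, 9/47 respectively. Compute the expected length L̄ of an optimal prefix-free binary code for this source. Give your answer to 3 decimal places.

Repeatedly combine the two least-probable nodes; the expected code length is the sum of the merged weights.
merge 2/47 + 9/47 → 11/47
merge 11/47 + 17/47 → 28/47
merge 19/47 + 28/47 → 1
L = 11/47 + 28/47 + 1 = 86/47 ≈ 1.830 bits/symbol.

1.830 bits/symbol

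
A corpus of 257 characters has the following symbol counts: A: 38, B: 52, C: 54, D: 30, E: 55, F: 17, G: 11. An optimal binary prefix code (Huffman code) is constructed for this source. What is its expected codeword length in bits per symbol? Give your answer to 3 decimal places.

2.685 bits/symbol

Probabilities are the counts divided by 257.
Repeatedly combine the two least-probable nodes; the expected code length is the sum of the merged weights.
merge 11/257 + 17/257 → 28/257
merge 28/257 + 30/257 → 58/257
merge 38/257 + 52/257 → 90/257
merge 54/257 + 55/257 → 109/257
merge 58/257 + 90/257 → 148/257
merge 109/257 + 148/257 → 1
L = 28/257 + 58/257 + 90/257 + 109/257 + 148/257 + 1 = 690/257 ≈ 2.685 bits/symbol.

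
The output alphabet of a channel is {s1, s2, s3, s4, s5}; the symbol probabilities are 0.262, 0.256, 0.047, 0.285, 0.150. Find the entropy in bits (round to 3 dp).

2.144 bits

H = −Σ pᵢ log₂ pᵢ.
−0.262·log₂(0.262) = 0.5063
−0.256·log₂(0.256) = 0.5032
−0.047·log₂(0.047) = 0.2073
−0.285·log₂(0.285) = 0.5161
−0.150·log₂(0.150) = 0.4105
Sum ≈ 2.1435 → 2.144 bits.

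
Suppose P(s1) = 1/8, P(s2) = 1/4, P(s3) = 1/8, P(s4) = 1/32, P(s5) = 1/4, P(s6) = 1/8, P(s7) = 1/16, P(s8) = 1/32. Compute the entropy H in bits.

2.6875 bits

Each probability is a power of 1/2, so log₂(1/p) is an integer.
H = Σ p·log₂(1/p) = 1/8·3 + 1/4·2 + 1/8·3 + 1/32·5 + 1/4·2 + 1/8·3 + 1/16·4 + 1/32·5 = 2.6875 bits.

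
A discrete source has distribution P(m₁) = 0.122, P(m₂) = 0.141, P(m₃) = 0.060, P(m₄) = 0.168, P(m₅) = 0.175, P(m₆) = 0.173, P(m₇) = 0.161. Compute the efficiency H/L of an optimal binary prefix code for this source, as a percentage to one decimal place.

97.2%

Entropy H = −Σ p log₂ p ≈ 2.7468 bits.
Huffman merges: 3/50+61/500→91/500; 141/1000+161/1000→151/500; 21/125+173/1000→341/1000; 7/40+91/500→357/1000; 151/500+341/1000→643/1000; 357/1000+643/1000→1. L = 113/40 ≈ 2.8250.
Efficiency = H/L = 2.7468/2.8250 = 97.2%.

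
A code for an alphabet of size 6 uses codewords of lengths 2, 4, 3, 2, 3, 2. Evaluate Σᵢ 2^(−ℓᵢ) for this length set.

1.0625

With common denominator 2^4 = 16: Σ 2^(−ℓᵢ) = 4/16 + 1/16 + 2/16 + 4/16 + 2/16 + 4/16 = 17/16 = 1.0625.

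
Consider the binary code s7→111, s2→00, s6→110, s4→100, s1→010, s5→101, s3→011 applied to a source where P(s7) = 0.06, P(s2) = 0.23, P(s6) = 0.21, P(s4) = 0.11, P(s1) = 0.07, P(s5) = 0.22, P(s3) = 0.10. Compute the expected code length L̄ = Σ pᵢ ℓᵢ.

L̄ = Σ pᵢ·ℓᵢ = 0.06·3 + 0.23·2 + 0.21·3 + 0.11·3 + 0.07·3 + 0.22·3 + 0.10·3 = 2.77 bits/symbol.

2.77 bits/symbol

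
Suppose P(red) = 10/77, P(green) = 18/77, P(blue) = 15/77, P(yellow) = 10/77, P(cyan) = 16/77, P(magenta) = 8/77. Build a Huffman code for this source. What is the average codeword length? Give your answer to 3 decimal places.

2.558 bits/symbol

Repeatedly combine the two least-probable nodes; the expected code length is the sum of the merged weights.
merge 8/77 + 10/77 → 18/77
merge 10/77 + 15/77 → 25/77
merge 16/77 + 18/77 → 34/77
merge 18/77 + 25/77 → 43/77
merge 34/77 + 43/77 → 1
L = 18/77 + 25/77 + 34/77 + 43/77 + 1 = 197/77 ≈ 2.558 bits/symbol.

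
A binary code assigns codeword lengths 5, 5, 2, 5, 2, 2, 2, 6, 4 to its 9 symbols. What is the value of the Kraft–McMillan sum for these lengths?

1.171875

With common denominator 2^6 = 64: Σ 2^(−ℓᵢ) = 2/64 + 2/64 + 16/64 + 2/64 + 16/64 + 16/64 + 16/64 + 1/64 + 4/64 = 75/64 = 1.171875.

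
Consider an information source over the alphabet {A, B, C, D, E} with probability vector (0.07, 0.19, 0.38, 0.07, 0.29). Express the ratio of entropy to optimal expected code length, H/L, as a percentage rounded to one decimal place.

97.6%

Entropy H = −Σ p log₂ p ≈ 2.0407 bits.
Huffman merges: 7/100+7/100→7/50; 7/50+19/100→33/100; 29/100+33/100→31/50; 19/50+31/50→1. L = 209/100 ≈ 2.0900.
Efficiency = H/L = 2.0407/2.0900 = 97.6%.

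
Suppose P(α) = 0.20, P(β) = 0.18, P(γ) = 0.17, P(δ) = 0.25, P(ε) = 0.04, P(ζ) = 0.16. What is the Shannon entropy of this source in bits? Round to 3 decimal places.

H = −Σ pᵢ log₂ pᵢ.
−0.20·log₂(0.20) = 0.4644
−0.18·log₂(0.18) = 0.4453
−0.17·log₂(0.17) = 0.4346
−0.25·log₂(0.25) = 0.5000
−0.04·log₂(0.04) = 0.1858
−0.16·log₂(0.16) = 0.4230
Sum ≈ 2.4531 → 2.453 bits.

2.453 bits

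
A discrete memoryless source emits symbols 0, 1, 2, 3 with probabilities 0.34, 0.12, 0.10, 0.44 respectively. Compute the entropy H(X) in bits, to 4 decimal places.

1.7496 bits

H = −Σ pᵢ log₂ pᵢ.
−0.34·log₂(0.34) = 0.5292
−0.12·log₂(0.12) = 0.3671
−0.10·log₂(0.10) = 0.3322
−0.44·log₂(0.44) = 0.5211
Sum ≈ 1.7496 → 1.7496 bits.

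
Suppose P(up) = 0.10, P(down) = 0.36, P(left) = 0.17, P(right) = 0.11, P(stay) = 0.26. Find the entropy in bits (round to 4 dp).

2.1530 bits

H = −Σ pᵢ log₂ pᵢ.
−0.10·log₂(0.10) = 0.3322
−0.36·log₂(0.36) = 0.5306
−0.17·log₂(0.17) = 0.4346
−0.11·log₂(0.11) = 0.3503
−0.26·log₂(0.26) = 0.5053
Sum ≈ 2.1530 → 2.1530 bits.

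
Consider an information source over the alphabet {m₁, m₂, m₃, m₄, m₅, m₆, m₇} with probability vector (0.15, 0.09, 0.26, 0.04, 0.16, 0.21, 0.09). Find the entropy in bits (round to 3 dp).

2.623 bits

H = −Σ pᵢ log₂ pᵢ.
−0.15·log₂(0.15) = 0.4105
−0.09·log₂(0.09) = 0.3127
−0.26·log₂(0.26) = 0.5053
−0.04·log₂(0.04) = 0.1858
−0.16·log₂(0.16) = 0.4230
−0.21·log₂(0.21) = 0.4728
−0.09·log₂(0.09) = 0.3127
Sum ≈ 2.6227 → 2.623 bits.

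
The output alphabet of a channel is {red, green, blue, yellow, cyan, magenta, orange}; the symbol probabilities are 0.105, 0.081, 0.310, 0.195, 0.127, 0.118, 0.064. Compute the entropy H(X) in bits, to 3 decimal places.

2.615 bits

H = −Σ pᵢ log₂ pᵢ.
−0.105·log₂(0.105) = 0.3414
−0.081·log₂(0.081) = 0.2937
−0.310·log₂(0.310) = 0.5238
−0.195·log₂(0.195) = 0.4599
−0.127·log₂(0.127) = 0.3781
−0.118·log₂(0.118) = 0.3638
−0.064·log₂(0.064) = 0.2538
Sum ≈ 2.6145 → 2.615 bits.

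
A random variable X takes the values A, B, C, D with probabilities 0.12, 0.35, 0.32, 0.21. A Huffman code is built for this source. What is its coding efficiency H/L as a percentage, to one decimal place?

95.8%

Entropy H = −Σ p log₂ p ≈ 1.8960 bits.
Huffman merges: 3/25+21/100→33/100; 8/25+33/100→13/20; 7/20+13/20→1. L = 99/50 ≈ 1.9800.
Efficiency = H/L = 1.8960/1.9800 = 95.8%.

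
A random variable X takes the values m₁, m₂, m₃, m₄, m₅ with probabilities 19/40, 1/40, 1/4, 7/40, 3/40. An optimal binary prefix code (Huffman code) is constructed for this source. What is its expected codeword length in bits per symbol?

Repeatedly combine the two least-probable nodes; the expected code length is the sum of the merged weights.
merge 1/40 + 3/40 → 1/10
merge 1/10 + 7/40 → 11/40
merge 1/4 + 11/40 → 21/40
merge 19/40 + 21/40 → 1
L = 1/10 + 11/40 + 21/40 + 1 = 19/10 = 1.9 bits/symbol.

1.9 bits/symbol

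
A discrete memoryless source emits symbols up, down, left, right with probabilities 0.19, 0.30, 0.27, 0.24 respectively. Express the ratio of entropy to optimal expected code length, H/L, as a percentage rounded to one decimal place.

Entropy H = −Σ p log₂ p ≈ 1.9805 bits.
Huffman merges: 19/100+6/25→43/100; 27/100+3/10→57/100; 43/100+57/100→1. L = 2 ≈ 2.0000.
Efficiency = H/L = 1.9805/2.0000 = 99.0%.

99.0%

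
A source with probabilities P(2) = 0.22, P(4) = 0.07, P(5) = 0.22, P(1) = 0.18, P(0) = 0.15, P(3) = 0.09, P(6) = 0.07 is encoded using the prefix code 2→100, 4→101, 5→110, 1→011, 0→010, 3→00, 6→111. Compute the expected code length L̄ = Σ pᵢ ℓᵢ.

2.91 bits/symbol

L̄ = Σ pᵢ·ℓᵢ = 0.22·3 + 0.07·3 + 0.22·3 + 0.18·3 + 0.15·3 + 0.09·2 + 0.07·3 = 2.91 bits/symbol.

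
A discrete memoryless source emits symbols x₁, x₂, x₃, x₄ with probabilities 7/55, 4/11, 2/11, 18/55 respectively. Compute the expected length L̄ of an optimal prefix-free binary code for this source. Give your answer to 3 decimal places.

1.945 bits/symbol

Repeatedly combine the two least-probable nodes; the expected code length is the sum of the merged weights.
merge 7/55 + 2/11 → 17/55
merge 17/55 + 18/55 → 7/11
merge 4/11 + 7/11 → 1
L = 17/55 + 7/11 + 1 = 107/55 ≈ 1.945 bits/symbol.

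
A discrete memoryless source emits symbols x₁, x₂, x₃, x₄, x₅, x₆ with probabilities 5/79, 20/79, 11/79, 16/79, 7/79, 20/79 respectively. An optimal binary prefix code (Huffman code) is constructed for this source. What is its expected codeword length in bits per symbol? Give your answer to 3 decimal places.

Repeatedly combine the two least-probable nodes; the expected code length is the sum of the merged weights.
merge 5/79 + 7/79 → 12/79
merge 11/79 + 12/79 → 23/79
merge 16/79 + 20/79 → 36/79
merge 20/79 + 23/79 → 43/79
merge 36/79 + 43/79 → 1
L = 12/79 + 23/79 + 36/79 + 43/79 + 1 = 193/79 ≈ 2.443 bits/symbol.

2.443 bits/symbol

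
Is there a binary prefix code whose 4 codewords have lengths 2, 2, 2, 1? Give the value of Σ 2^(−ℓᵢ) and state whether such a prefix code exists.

With common denominator 2^2 = 4: Σ 2^(−ℓᵢ) = 1/4 + 1/4 + 1/4 + 2/4 = 5/4 = 1.25.
Kraft's inequality requires Σ ≤ 1; here Σ = 1.25 > 1, so no such prefix code exists.

1.25; no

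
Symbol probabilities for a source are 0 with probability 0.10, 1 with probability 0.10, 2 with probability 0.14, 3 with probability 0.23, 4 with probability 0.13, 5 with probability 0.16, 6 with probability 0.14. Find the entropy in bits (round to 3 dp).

H = −Σ pᵢ log₂ pᵢ.
−0.10·log₂(0.10) = 0.3322
−0.10·log₂(0.10) = 0.3322
−0.14·log₂(0.14) = 0.3971
−0.23·log₂(0.23) = 0.4877
−0.13·log₂(0.13) = 0.3826
−0.16·log₂(0.16) = 0.4230
−0.14·log₂(0.14) = 0.3971
Sum ≈ 2.7519 → 2.752 bits.

2.752 bits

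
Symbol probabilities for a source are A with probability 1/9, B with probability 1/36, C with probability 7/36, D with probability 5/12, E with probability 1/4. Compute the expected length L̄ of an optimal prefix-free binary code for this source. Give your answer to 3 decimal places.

Repeatedly combine the two least-probable nodes; the expected code length is the sum of the merged weights.
merge 1/36 + 1/9 → 5/36
merge 5/36 + 7/36 → 1/3
merge 1/4 + 1/3 → 7/12
merge 5/12 + 7/12 → 1
L = 5/36 + 1/3 + 7/12 + 1 = 37/18 ≈ 2.056 bits/symbol.

2.056 bits/symbol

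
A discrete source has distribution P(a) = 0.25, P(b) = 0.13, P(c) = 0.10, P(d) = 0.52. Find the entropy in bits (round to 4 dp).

H = −Σ pᵢ log₂ pᵢ.
−0.25·log₂(0.25) = 0.5000
−0.13·log₂(0.13) = 0.3826
−0.10·log₂(0.10) = 0.3322
−0.52·log₂(0.52) = 0.4906
Sum ≈ 1.7054 → 1.7054 bits.

1.7054 bits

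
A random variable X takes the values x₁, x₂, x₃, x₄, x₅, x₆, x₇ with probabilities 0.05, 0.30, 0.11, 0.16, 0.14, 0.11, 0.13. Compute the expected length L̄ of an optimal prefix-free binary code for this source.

Repeatedly combine the two least-probable nodes; the expected code length is the sum of the merged weights.
merge 1/20 + 11/100 → 4/25
merge 11/100 + 13/100 → 6/25
merge 7/50 + 4/25 → 3/10
merge 4/25 + 6/25 → 2/5
merge 3/10 + 3/10 → 3/5
merge 2/5 + 3/5 → 1
L = 4/25 + 6/25 + 3/10 + 2/5 + 3/5 + 1 = 27/10 = 2.7 bits/symbol.

2.7 bits/symbol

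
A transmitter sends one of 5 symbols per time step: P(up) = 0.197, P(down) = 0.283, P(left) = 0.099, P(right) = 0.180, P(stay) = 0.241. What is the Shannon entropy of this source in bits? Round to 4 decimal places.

H = −Σ pᵢ log₂ pᵢ.
−0.197·log₂(0.197) = 0.4617
−0.283·log₂(0.283) = 0.5154
−0.099·log₂(0.099) = 0.3303
−0.180·log₂(0.180) = 0.4453
−0.241·log₂(0.241) = 0.4947
Sum ≈ 2.2475 → 2.2475 bits.

2.2475 bits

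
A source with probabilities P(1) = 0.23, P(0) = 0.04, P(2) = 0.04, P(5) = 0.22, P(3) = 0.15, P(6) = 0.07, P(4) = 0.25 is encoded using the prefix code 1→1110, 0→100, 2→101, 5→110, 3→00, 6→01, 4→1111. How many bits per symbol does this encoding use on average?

L̄ = Σ pᵢ·ℓᵢ = 0.23·4 + 0.04·3 + 0.04·3 + 0.22·3 + 0.15·2 + 0.07·2 + 0.25·4 = 3.26 bits/symbol.

3.26 bits/symbol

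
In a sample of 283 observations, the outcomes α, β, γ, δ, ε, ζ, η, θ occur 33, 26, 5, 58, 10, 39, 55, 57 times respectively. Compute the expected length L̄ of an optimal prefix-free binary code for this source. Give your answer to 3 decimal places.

Probabilities are the counts divided by 283.
Repeatedly combine the two least-probable nodes; the expected code length is the sum of the merged weights.
merge 5/283 + 10/283 → 15/283
merge 15/283 + 26/283 → 41/283
merge 33/283 + 39/283 → 72/283
merge 41/283 + 55/283 → 96/283
merge 57/283 + 58/283 → 115/283
merge 72/283 + 96/283 → 168/283
merge 115/283 + 168/283 → 1
L = 15/283 + 41/283 + 72/283 + 96/283 + 115/283 + 168/283 + 1 = 790/283 ≈ 2.792 bits/symbol.

2.792 bits/symbol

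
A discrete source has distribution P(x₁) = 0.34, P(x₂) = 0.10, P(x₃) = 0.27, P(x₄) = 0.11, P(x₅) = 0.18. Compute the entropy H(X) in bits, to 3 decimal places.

H = −Σ pᵢ log₂ pᵢ.
−0.34·log₂(0.34) = 0.5292
−0.10·log₂(0.10) = 0.3322
−0.27·log₂(0.27) = 0.5100
−0.11·log₂(0.11) = 0.3503
−0.18·log₂(0.18) = 0.4453
Sum ≈ 2.1670 → 2.167 bits.

2.167 bits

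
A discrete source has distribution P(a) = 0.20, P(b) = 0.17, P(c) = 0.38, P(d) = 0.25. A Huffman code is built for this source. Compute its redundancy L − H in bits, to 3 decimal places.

0.061 bits

Entropy H = −Σ p log₂ p ≈ 1.9294 bits.
Huffman merges: 17/100+1/5→37/100; 1/4+37/100→31/50; 19/50+31/50→1. L = 199/100 ≈ 1.9900.
L − H = 1.9900 − 1.9294 = 0.061 bits.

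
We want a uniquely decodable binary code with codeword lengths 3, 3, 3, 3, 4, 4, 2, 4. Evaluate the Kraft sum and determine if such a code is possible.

With common denominator 2^4 = 16: Σ 2^(−ℓᵢ) = 2/16 + 2/16 + 2/16 + 2/16 + 1/16 + 1/16 + 4/16 + 1/16 = 15/16 = 0.9375.
Kraft's inequality requires Σ ≤ 1; here Σ = 0.9375 ≤ 1, so such a prefix code exists.

0.9375; yes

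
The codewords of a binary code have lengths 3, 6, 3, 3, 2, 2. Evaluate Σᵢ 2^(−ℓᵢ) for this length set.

0.890625

With common denominator 2^6 = 64: Σ 2^(−ℓᵢ) = 8/64 + 1/64 + 8/64 + 8/64 + 16/64 + 16/64 = 57/64 = 0.890625.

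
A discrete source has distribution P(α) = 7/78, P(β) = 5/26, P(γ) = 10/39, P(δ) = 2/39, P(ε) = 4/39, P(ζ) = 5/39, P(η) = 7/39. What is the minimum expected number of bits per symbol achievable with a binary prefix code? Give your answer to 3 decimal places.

Repeatedly combine the two least-probable nodes; the expected code length is the sum of the merged weights.
merge 2/39 + 7/78 → 11/78
merge 4/39 + 5/39 → 3/13
merge 11/78 + 7/39 → 25/78
merge 5/26 + 3/13 → 11/26
merge 10/39 + 25/78 → 15/26
merge 11/26 + 15/26 → 1
L = 11/78 + 3/13 + 25/78 + 11/26 + 15/26 + 1 = 35/13 ≈ 2.692 bits/symbol.

2.692 bits/symbol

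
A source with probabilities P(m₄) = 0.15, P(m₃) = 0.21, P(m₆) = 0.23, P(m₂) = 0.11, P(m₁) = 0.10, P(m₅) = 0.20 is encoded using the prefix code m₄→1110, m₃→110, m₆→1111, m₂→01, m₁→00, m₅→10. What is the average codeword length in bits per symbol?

L̄ = Σ pᵢ·ℓᵢ = 0.15·4 + 0.21·3 + 0.23·4 + 0.11·2 + 0.10·2 + 0.20·2 = 2.97 bits/symbol.

2.97 bits/symbol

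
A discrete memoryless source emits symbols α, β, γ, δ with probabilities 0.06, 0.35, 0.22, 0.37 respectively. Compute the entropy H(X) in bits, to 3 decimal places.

H = −Σ pᵢ log₂ pᵢ.
−0.06·log₂(0.06) = 0.2435
−0.35·log₂(0.35) = 0.5301
−0.22·log₂(0.22) = 0.4806
−0.37·log₂(0.37) = 0.5307
Sum ≈ 1.7849 → 1.785 bits.

1.785 bits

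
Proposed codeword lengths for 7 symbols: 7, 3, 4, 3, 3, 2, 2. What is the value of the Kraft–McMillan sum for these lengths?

0.9453125

With common denominator 2^7 = 128: Σ 2^(−ℓᵢ) = 1/128 + 16/128 + 8/128 + 16/128 + 16/128 + 32/128 + 32/128 = 121/128 = 0.9453125.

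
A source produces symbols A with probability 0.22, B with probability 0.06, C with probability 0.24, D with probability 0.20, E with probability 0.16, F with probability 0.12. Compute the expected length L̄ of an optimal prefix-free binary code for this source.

2.52 bits/symbol

Repeatedly combine the two least-probable nodes; the expected code length is the sum of the merged weights.
merge 3/50 + 3/25 → 9/50
merge 4/25 + 9/50 → 17/50
merge 1/5 + 11/50 → 21/50
merge 6/25 + 17/50 → 29/50
merge 21/50 + 29/50 → 1
L = 9/50 + 17/50 + 21/50 + 29/50 + 1 = 63/25 = 2.52 bits/symbol.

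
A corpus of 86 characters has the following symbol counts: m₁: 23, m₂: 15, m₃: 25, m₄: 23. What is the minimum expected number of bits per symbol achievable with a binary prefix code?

2 bits/symbol

Probabilities are the counts divided by 86.
Repeatedly combine the two least-probable nodes; the expected code length is the sum of the merged weights.
merge 15/86 + 23/86 → 19/43
merge 23/86 + 25/86 → 24/43
merge 19/43 + 24/43 → 1
L = 19/43 + 24/43 + 1 = 2 bits/symbol.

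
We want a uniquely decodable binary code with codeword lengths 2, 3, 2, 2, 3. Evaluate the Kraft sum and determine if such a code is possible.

1; yes

With common denominator 2^3 = 8: Σ 2^(−ℓᵢ) = 2/8 + 1/8 + 2/8 + 2/8 + 1/8 = 8/8 = 1.
Kraft's inequality requires Σ ≤ 1; here Σ = 1 ≤ 1, so such a prefix code exists.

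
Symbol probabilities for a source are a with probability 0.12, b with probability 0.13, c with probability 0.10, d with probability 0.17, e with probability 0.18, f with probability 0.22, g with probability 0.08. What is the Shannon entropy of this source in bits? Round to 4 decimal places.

2.7339 bits

H = −Σ pᵢ log₂ pᵢ.
−0.12·log₂(0.12) = 0.3671
−0.13·log₂(0.13) = 0.3826
−0.10·log₂(0.10) = 0.3322
−0.17·log₂(0.17) = 0.4346
−0.18·log₂(0.18) = 0.4453
−0.22·log₂(0.22) = 0.4806
−0.08·log₂(0.08) = 0.2915
Sum ≈ 2.7339 → 2.7339 bits.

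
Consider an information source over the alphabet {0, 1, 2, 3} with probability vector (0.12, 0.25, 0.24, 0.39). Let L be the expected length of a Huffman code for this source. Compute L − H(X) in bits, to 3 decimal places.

0.079 bits

Entropy H = −Σ p log₂ p ≈ 1.8910 bits.
Huffman merges: 3/25+6/25→9/25; 1/4+9/25→61/100; 39/100+61/100→1. L = 197/100 ≈ 1.9700.
L − H = 1.9700 − 1.8910 = 0.079 bits.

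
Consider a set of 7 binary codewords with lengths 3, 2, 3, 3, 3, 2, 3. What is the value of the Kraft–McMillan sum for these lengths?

1.125

With common denominator 2^3 = 8: Σ 2^(−ℓᵢ) = 1/8 + 2/8 + 1/8 + 1/8 + 1/8 + 2/8 + 1/8 = 9/8 = 1.125.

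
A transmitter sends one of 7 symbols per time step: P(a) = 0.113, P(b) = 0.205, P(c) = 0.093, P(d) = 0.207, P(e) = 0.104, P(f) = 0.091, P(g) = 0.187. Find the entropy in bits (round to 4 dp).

2.7198 bits

H = −Σ pᵢ log₂ pᵢ.
−0.113·log₂(0.113) = 0.3555
−0.205·log₂(0.205) = 0.4687
−0.093·log₂(0.093) = 0.3187
−0.207·log₂(0.207) = 0.4704
−0.104·log₂(0.104) = 0.3396
−0.091·log₂(0.091) = 0.3147
−0.187·log₂(0.187) = 0.4523
Sum ≈ 2.7198 → 2.7198 bits.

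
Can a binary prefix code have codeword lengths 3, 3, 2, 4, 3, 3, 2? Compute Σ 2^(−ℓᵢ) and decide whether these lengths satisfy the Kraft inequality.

1.0625; no

With common denominator 2^4 = 16: Σ 2^(−ℓᵢ) = 2/16 + 2/16 + 4/16 + 1/16 + 2/16 + 2/16 + 4/16 = 17/16 = 1.0625.
Kraft's inequality requires Σ ≤ 1; here Σ = 1.0625 > 1, so no such prefix code exists.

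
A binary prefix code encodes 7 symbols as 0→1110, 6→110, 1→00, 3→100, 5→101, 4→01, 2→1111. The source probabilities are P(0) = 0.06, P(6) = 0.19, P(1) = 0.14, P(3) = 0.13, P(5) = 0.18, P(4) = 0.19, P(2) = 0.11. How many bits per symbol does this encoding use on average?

L̄ = Σ pᵢ·ℓᵢ = 0.06·4 + 0.19·3 + 0.14·2 + 0.13·3 + 0.18·3 + 0.19·2 + 0.11·4 = 2.84 bits/symbol.

2.84 bits/symbol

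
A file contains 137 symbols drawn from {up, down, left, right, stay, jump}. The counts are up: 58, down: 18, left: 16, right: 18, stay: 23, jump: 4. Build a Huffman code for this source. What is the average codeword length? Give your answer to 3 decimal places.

Probabilities are the counts divided by 137.
Repeatedly combine the two least-probable nodes; the expected code length is the sum of the merged weights.
merge 4/137 + 16/137 → 20/137
merge 18/137 + 18/137 → 36/137
merge 20/137 + 23/137 → 43/137
merge 36/137 + 43/137 → 79/137
merge 58/137 + 79/137 → 1
L = 20/137 + 36/137 + 43/137 + 79/137 + 1 = 315/137 ≈ 2.299 bits/symbol.

2.299 bits/symbol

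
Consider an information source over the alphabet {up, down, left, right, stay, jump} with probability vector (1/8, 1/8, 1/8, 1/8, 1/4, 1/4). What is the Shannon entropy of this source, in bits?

2.5 bits

Each probability is a power of 1/2, so log₂(1/p) is an integer.
H = Σ p·log₂(1/p) = 1/8·3 + 1/8·3 + 1/8·3 + 1/8·3 + 1/4·2 + 1/4·2 = 2.5 bits.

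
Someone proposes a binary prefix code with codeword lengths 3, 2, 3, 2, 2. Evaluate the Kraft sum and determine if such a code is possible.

With common denominator 2^3 = 8: Σ 2^(−ℓᵢ) = 1/8 + 2/8 + 1/8 + 2/8 + 2/8 = 8/8 = 1.
Kraft's inequality requires Σ ≤ 1; here Σ = 1 ≤ 1, so such a prefix code exists.

1; yes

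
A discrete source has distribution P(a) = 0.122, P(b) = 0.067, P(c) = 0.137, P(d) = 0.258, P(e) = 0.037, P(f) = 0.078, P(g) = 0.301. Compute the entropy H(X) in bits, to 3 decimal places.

H = −Σ pᵢ log₂ pᵢ.
−0.122·log₂(0.122) = 0.3703
−0.067·log₂(0.067) = 0.2613
−0.137·log₂(0.137) = 0.3929
−0.258·log₂(0.258) = 0.5043
−0.037·log₂(0.037) = 0.1760
−0.078·log₂(0.078) = 0.2871
−0.301·log₂(0.301) = 0.5214
Sum ≈ 2.5131 → 2.513 bits.

2.513 bits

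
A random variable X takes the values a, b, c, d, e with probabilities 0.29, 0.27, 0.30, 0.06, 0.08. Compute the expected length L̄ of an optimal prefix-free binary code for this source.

2.14 bits/symbol

Repeatedly combine the two least-probable nodes; the expected code length is the sum of the merged weights.
merge 3/50 + 2/25 → 7/50
merge 7/50 + 27/100 → 41/100
merge 29/100 + 3/10 → 59/100
merge 41/100 + 59/100 → 1
L = 7/50 + 41/100 + 59/100 + 1 = 107/50 = 2.14 bits/symbol.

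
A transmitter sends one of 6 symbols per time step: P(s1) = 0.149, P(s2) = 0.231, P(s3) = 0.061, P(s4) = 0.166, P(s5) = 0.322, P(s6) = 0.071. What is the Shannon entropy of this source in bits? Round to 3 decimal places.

2.371 bits

H = −Σ pᵢ log₂ pᵢ.
−0.149·log₂(0.149) = 0.4092
−0.231·log₂(0.231) = 0.4883
−0.061·log₂(0.061) = 0.2461
−0.166·log₂(0.166) = 0.4301
−0.322·log₂(0.322) = 0.5264
−0.071·log₂(0.071) = 0.2709
Sum ≈ 2.3712 → 2.371 bits.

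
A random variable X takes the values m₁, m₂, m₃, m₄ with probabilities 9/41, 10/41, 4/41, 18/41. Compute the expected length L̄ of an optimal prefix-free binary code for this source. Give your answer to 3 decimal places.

1.878 bits/symbol

Repeatedly combine the two least-probable nodes; the expected code length is the sum of the merged weights.
merge 4/41 + 9/41 → 13/41
merge 10/41 + 13/41 → 23/41
merge 18/41 + 23/41 → 1
L = 13/41 + 23/41 + 1 = 77/41 ≈ 1.878 bits/symbol.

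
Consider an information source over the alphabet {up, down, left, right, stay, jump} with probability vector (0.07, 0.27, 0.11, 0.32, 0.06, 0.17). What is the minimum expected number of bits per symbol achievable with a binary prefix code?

Repeatedly combine the two least-probable nodes; the expected code length is the sum of the merged weights.
merge 3/50 + 7/100 → 13/100
merge 11/100 + 13/100 → 6/25
merge 17/100 + 6/25 → 41/100
merge 27/100 + 8/25 → 59/100
merge 41/100 + 59/100 → 1
L = 13/100 + 6/25 + 41/100 + 59/100 + 1 = 237/100 = 2.37 bits/symbol.

2.37 bits/symbol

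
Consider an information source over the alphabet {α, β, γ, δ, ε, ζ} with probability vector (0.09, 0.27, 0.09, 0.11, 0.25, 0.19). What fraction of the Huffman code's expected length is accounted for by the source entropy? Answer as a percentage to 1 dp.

Entropy H = −Σ p log₂ p ≈ 2.4408 bits.
Huffman merges: 9/100+9/100→9/50; 11/100+9/50→29/100; 19/100+1/4→11/25; 27/100+29/100→14/25; 11/25+14/25→1. L = 247/100 ≈ 2.4700.
Efficiency = H/L = 2.4408/2.4700 = 98.8%.

98.8%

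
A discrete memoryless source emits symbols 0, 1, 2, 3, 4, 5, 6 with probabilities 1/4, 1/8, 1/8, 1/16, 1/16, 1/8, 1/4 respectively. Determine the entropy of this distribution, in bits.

2.625 bits

Each probability is a power of 1/2, so log₂(1/p) is an integer.
H = Σ p·log₂(1/p) = 1/4·2 + 1/8·3 + 1/8·3 + 1/16·4 + 1/16·4 + 1/8·3 + 1/4·2 = 2.625 bits.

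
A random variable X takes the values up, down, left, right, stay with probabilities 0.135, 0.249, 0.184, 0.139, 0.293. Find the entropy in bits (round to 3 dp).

H = −Σ pᵢ log₂ pᵢ.
−0.135·log₂(0.135) = 0.3900
−0.249·log₂(0.249) = 0.4994
−0.184·log₂(0.184) = 0.4494
−0.139·log₂(0.139) = 0.3957
−0.293·log₂(0.293) = 0.5189
Sum ≈ 2.2534 → 2.253 bits.

2.253 bits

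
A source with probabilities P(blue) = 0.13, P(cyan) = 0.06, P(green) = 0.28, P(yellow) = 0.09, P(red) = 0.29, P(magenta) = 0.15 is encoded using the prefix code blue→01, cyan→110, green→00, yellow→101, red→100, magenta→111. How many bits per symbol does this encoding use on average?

L̄ = Σ pᵢ·ℓᵢ = 0.13·2 + 0.06·3 + 0.28·2 + 0.09·3 + 0.29·3 + 0.15·3 = 2.59 bits/symbol.

2.59 bits/symbol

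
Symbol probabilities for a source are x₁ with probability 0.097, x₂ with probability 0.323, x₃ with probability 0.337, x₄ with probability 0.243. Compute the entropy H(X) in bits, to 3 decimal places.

1.878 bits

H = −Σ pᵢ log₂ pᵢ.
−0.097·log₂(0.097) = 0.3265
−0.323·log₂(0.323) = 0.5266
−0.337·log₂(0.337) = 0.5288
−0.243·log₂(0.243) = 0.4960
Sum ≈ 1.8779 → 1.878 bits.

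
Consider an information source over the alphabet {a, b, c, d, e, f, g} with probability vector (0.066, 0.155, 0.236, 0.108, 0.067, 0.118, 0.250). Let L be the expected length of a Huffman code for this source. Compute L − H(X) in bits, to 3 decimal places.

Entropy H = −Σ p log₂ p ≈ 2.6392 bits.
Huffman merges: 33/500+67/1000→133/1000; 27/250+59/500→113/500; 133/1000+31/200→36/125; 113/500+59/250→231/500; 1/4+36/125→269/500; 231/500+269/500→1. L = 2647/1000 ≈ 2.6470.
L − H = 2.6470 − 2.6392 = 0.008 bits.

0.008 bits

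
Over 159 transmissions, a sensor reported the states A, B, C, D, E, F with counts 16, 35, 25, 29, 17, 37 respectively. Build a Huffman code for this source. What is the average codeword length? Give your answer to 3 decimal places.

Probabilities are the counts divided by 159.
Repeatedly combine the two least-probable nodes; the expected code length is the sum of the merged weights.
merge 16/159 + 17/159 → 11/53
merge 25/159 + 29/159 → 18/53
merge 11/53 + 35/159 → 68/159
merge 37/159 + 18/53 → 91/159
merge 68/159 + 91/159 → 1
L = 11/53 + 18/53 + 68/159 + 91/159 + 1 = 135/53 ≈ 2.547 bits/symbol.

2.547 bits/symbol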